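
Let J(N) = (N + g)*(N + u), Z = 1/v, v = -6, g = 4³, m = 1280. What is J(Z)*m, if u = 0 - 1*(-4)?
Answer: 2818880/9 ≈ 3.1321e+5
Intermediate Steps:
g = 64
u = 4 (u = 0 + 4 = 4)
Z = -⅙ (Z = 1/(-6) = -⅙ ≈ -0.16667)
J(N) = (4 + N)*(64 + N) (J(N) = (N + 64)*(N + 4) = (64 + N)*(4 + N) = (4 + N)*(64 + N))
J(Z)*m = (256 + (-⅙)² + 68*(-⅙))*1280 = (256 + 1/36 - 34/3)*1280 = (8809/36)*1280 = 2818880/9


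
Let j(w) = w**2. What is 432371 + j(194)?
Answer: 470007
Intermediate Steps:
432371 + j(194) = 432371 + 194**2 = 432371 + 37636 = 470007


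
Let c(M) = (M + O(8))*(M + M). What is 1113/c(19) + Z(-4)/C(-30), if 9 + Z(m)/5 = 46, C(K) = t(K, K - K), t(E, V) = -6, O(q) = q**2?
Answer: -144203/4731 ≈ -30.480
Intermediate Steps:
C(K) = -6
Z(m) = 185 (Z(m) = -45 + 5*46 = -45 + 230 = 185)
c(M) = 2*M*(64 + M) (c(M) = (M + 8**2)*(M + M) = (M + 64)*(2*M) = (64 + M)*(2*M) = 2*M*(64 + M))
1113/c(19) + Z(-4)/C(-30) = 1113/((2*19*(64 + 19))) + 185/(-6) = 1113/((2*19*83)) + 185*(-1/6) = 1113/3154 - 185/6 = -144203/4731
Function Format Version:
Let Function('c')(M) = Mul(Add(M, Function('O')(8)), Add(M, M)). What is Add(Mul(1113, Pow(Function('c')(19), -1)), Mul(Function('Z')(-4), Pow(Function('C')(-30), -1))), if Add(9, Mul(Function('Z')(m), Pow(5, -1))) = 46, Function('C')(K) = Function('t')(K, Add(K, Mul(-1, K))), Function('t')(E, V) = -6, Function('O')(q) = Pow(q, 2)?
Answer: Rational(-144203, 4731) ≈ -30.480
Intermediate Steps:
Function('C')(K) = -6
Function('Z')(m) = 185 (Function('Z')(m) = Add(-45, Mul(5, 46)) = Add(-45, 230) = 185)
Function('c')(M) = Mul(2, M, Add(64, M)) (Function('c')(M) = Mul(Add(M, Pow(8, 2)), Add(M, M)) = Mul(Add(M, 64), Mul(2, M)) = Mul(Add(64, M), Mul(2, M)) = Mul(2, M, Add(64, M)))
Add(Mul(1113, Pow(Function('c')(19), -1)), Mul(Function('Z')(-4), Pow(Function('C')(-30), -1))) = Add(Mul(1113, Pow(Mul(2, 19, Add(64, 19)), -1)), Mul(185, Pow(-6, -1))) = Add(Mul(1113, Pow(Mul(2, 19, 83), -1)), Mul(185, Rational(-1, 6))) = Add(Mul(1113, Pow(3154, -1)), Rational(-185, 6)) = Add(Mul(1113, Rational(1, 3154)), Rational(-185, 6)) = Add(Rational(1113, 3154), Rational(-185, 6)) = Rational(-144203, 4731)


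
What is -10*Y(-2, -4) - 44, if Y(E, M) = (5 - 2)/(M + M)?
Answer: -161/4 ≈ -40.250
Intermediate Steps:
Y(E, M) = 3/(2*M) (Y(E, M) = 3/((2*M)) = 3*(1/(2*M)) = 3/(2*M))
-10*Y(-2, -4) - 44 = -15/(-4) - 44 = -15*(-1)/4 - 44 = -10*(-3/8) - 44 = 15/4 - 44 = -161/4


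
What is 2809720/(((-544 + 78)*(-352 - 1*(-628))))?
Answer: -351215/16077 ≈ -21.846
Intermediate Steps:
2809720/(((-544 + 78)*(-352 - 1*(-628)))) = 2809720/((-466*(-352 + 628))) = 2809720/((-466*276)) = 2809720/(-128616) = 2809720*(-1/128616) = -351215/16077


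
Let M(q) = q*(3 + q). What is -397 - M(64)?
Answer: -4685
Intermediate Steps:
-397 - M(64) = -397 - 64*(3 + 64) = -397 - 64*67 = -397 - 1*4288 = -397 - 4288 = -4685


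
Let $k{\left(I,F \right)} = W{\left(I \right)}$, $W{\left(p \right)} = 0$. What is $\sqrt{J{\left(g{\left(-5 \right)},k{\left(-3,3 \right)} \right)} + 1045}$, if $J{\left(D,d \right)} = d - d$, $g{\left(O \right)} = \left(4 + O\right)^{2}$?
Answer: $\sqrt{1045} \approx 32.326$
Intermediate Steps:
$k{\left(I,F \right)} = 0$
$J{\left(D,d \right)} = 0$
$\sqrt{J{\left(g{\left(-5 \right)},k{\left(-3,3 \right)} \right)} + 1045} = \sqrt{0 + 1045} = \sqrt{1045}$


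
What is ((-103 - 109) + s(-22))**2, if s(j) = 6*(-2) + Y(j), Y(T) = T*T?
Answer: 67600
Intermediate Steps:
Y(T) = T**2
s(j) = -12 + j**2 (s(j) = 6*(-2) + j**2 = -12 + j**2)
((-103 - 109) + s(-22))**2 = ((-103 - 109) + (-12 + (-22)**2))**2 = (-212 + (-12 + 484))**2 = (-212 + 472)**2 = 260**2 = 67600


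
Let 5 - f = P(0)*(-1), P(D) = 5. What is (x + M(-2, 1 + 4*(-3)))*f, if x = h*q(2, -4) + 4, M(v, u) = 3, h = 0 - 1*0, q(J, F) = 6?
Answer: 70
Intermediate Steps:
h = 0 (h = 0 + 0 = 0)
f = 10 (f = 5 - 5*(-1) = 5 - 1*(-5) = 5 + 5 = 10)
x = 4 (x = 0*6 + 4 = 0 + 4 = 4)
(x + M(-2, 1 + 4*(-3)))*f = (4 + 3)*10 = 7*10 = 70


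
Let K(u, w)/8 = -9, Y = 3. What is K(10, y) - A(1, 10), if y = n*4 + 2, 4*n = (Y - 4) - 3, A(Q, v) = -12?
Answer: -60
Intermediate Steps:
n = -1 (n = ((3 - 4) - 3)/4 = (-1 - 3)/4 = (1/4)*(-4) = -1)
y = -2 (y = -1*4 + 2 = -4 + 2 = -2)
K(u, w) = -72 (K(u, w) = 8*(-9) = -72)
K(10, y) - A(1, 10) = -72 - 1*(-12) = -72 + 12 = -60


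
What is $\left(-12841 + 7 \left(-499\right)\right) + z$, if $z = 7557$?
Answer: $-8777$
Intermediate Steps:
$\left(-12841 + 7 \left(-499\right)\right) + z = \left(-12841 + 7 \left(-499\right)\right) + 7557 = \left(-12841 - 3493\right) + 7557 = -16334 + 7557 = -8777$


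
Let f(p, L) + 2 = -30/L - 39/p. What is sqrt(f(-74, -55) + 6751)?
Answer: sqrt(4472571026)/814 ≈ 82.159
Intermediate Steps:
f(p, L) = -2 - 39/p - 30/L (f(p, L) = -2 + (-30/L - 39/p) = -2 + (-39/p - 30/L) = -2 - 39/p - 30/L)
sqrt(f(-74, -55) + 6751) = sqrt((-2 - 39/(-74) - 30/(-55)) + 6751) = sqrt((-2 - 39*(-1/74) - 30*(-1/55)) + 6751) = sqrt((-2 + 39/74 + 6/11) + 6751) = sqrt(-755/814 + 6751) = sqrt(5494559/814) = sqrt(4472571026)/814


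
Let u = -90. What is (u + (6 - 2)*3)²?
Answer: 6084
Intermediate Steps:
(u + (6 - 2)*3)² = (-90 + (6 - 2)*3)² = (-90 + 4*3)² = (-90 + 12)² = (-78)² = 6084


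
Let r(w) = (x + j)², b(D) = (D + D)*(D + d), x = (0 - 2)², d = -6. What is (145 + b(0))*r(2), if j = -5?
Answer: 145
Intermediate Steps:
x = 4 (x = (-2)² = 4)
b(D) = 2*D*(-6 + D) (b(D) = (D + D)*(D - 6) = (2*D)*(-6 + D) = 2*D*(-6 + D))
r(w) = 1 (r(w) = (4 - 5)² = (-1)² = 1)
(145 + b(0))*r(2) = (145 + 2*0*(-6 + 0))*1 = (145 + 2*0*(-6))*1 = (145 + 0)*1 = 145*1 = 145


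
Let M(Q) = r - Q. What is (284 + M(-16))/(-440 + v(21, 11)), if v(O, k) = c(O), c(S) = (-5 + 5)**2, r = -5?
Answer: -59/88 ≈ -0.67045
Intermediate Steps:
c(S) = 0 (c(S) = 0**2 = 0)
v(O, k) = 0
M(Q) = -5 - Q
(284 + M(-16))/(-440 + v(21, 11)) = (284 + (-5 - 1*(-16)))/(-440 + 0) = (284 + (-5 + 16))/(-440) = (284 + 11)*(-1/440) = 295*(-1/440) = -59/88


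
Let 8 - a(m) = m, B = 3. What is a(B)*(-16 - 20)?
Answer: -180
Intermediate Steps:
a(m) = 8 - m
a(B)*(-16 - 20) = (8 - 1*3)*(-16 - 20) = (8 - 3)*(-36) = 5*(-36) = -180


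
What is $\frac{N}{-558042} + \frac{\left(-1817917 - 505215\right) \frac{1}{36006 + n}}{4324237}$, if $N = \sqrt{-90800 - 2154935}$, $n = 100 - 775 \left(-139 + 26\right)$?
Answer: $- \frac{2323132}{534825956397} - \frac{i \sqrt{2245735}}{558042} \approx -4.3437 \cdot 10^{-6} - 0.0026854 i$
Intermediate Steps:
$n = 87675$ ($n = 100 - -87575 = 100 + 87575 = 87675$)
$N = i \sqrt{2245735}$ ($N = \sqrt{-2245735} = i \sqrt{2245735} \approx 1498.6 i$)
$\frac{N}{-558042} + \frac{\left(-1817917 - 505215\right) \frac{1}{36006 + n}}{4324237} = \frac{i \sqrt{2245735}}{-558042} + \frac{\left(-1817917 - 505215\right) \frac{1}{36006 + 87675}}{4324237} = i \sqrt{2245735} \left(- \frac{1}{558042}\right) + - \frac{2323132}{123681} \cdot \frac{1}{4324237} = - \frac{i \sqrt{2245735}}{558042} + \left(-2323132\right) \frac{1}{123681} \cdot \frac{1}{4324237} = - \frac{i \sqrt{2245735}}{558042} - \frac{2323132}{534825956397} = - \frac{2323132}{534825956397} - \frac{i \sqrt{2245735}}{558042}$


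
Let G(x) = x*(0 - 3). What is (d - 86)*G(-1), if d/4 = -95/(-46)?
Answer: -5364/23 ≈ -233.22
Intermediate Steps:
G(x) = -3*x (G(x) = x*(-3) = -3*x)
d = 190/23 (d = 4*(-95/(-46)) = 4*(-95*(-1)/46) = 4*(-1*(-95/46)) = 4*(95/46) = 190/23 ≈ 8.2609)
(d - 86)*G(-1) = (190/23 - 86)*(-3*(-1)) = -1788/23*3 = -5364/23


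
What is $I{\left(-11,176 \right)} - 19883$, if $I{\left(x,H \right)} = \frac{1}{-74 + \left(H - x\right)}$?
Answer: $- \frac{2246778}{113} \approx -19883.0$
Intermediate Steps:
$I{\left(x,H \right)} = \frac{1}{-74 + H - x}$
$I{\left(-11,176 \right)} - 19883 = - \frac{1}{74 - 11 - 176} - 19883 = - \frac{1}{-113} - 19883 = \left(-1\right) \left(- \frac{1}{113}\right) - 19883 = \frac{1}{113} - 19883 = - \frac{2246778}{113}$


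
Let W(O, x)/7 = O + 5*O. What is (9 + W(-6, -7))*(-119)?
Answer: 28917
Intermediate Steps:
W(O, x) = 42*O (W(O, x) = 7*(O + 5*O) = 7*(6*O) = 42*O)
(9 + W(-6, -7))*(-119) = (9 + 42*(-6))*(-119) = (9 - 252)*(-119) = -243*(-119) = 28917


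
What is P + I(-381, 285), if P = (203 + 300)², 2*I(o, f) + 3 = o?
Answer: 252817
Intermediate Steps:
I(o, f) = -3/2 + o/2
P = 253009 (P = 503² = 253009)
P + I(-381, 285) = 253009 + (-3/2 + (½)*(-381)) = 253009 + (-3/2 - 381/2) = 253009 - 192 = 252817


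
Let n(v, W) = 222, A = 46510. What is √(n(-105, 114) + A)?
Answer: 2*√11683 ≈ 216.18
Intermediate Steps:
√(n(-105, 114) + A) = √(222 + 46510) = √46732 = 2*√11683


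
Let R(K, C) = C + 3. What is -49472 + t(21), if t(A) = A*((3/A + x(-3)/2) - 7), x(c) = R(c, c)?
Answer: -49616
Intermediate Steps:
R(K, C) = 3 + C
x(c) = 3 + c
t(A) = A*(-7 + 3/A) (t(A) = A*((3/A + (3 - 3)/2) - 7) = A*((3/A + 0*(1/2)) - 7) = A*((3/A + 0) - 7) = A*(3/A - 7) = A*(-7 + 3/A))
-49472 + t(21) = -49472 + (3 - 7*21) = -49472 + (3 - 147) = -49472 - 144 = -49616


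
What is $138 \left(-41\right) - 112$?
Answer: $-5770$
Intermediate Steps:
$138 \left(-41\right) - 112 = -5658 - 112 = -5770$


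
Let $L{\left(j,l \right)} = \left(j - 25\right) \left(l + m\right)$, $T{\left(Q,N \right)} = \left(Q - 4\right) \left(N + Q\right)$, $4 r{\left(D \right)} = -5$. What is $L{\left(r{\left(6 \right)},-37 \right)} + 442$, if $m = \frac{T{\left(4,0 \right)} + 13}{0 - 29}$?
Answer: $\frac{82651}{58} \approx 1425.0$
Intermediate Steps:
$r{\left(D \right)} = - \frac{5}{4}$ ($r{\left(D \right)} = \frac{1}{4} \left(-5\right) = - \frac{5}{4}$)
$T{\left(Q,N \right)} = \left(-4 + Q\right) \left(N + Q\right)$
$m = - \frac{13}{29}$ ($m = \frac{\left(4^{2} - 0 - 16 + 0 \cdot 4\right) + 13}{0 - 29} = \frac{\left(16 + 0 - 16 + 0\right) + 13}{-29} = \left(0 + 13\right) \left(- \frac{1}{29}\right) = 13 \left(- \frac{1}{29}\right) = - \frac{13}{29} \approx -0.44828$)
$L{\left(j,l \right)} = \left(-25 + j\right) \left(- \frac{13}{29} + l\right)$ ($L{\left(j,l \right)} = \left(j - 25\right) \left(l - \frac{13}{29}\right) = \left(-25 + j\right) \left(- \frac{13}{29} + l\right)$)
$L{\left(r{\left(6 \right)},-37 \right)} + 442 = \left(\frac{325}{29} - -925 - - \frac{65}{116} - - \frac{185}{4}\right) + 442 = \left(\frac{325}{29} + 925 + \frac{65}{116} + \frac{185}{4}\right) + 442 = \frac{57015}{58} + 442 = \frac{82651}{58}$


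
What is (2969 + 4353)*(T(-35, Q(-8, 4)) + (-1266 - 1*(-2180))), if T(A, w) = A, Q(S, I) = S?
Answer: 6436038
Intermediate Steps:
(2969 + 4353)*(T(-35, Q(-8, 4)) + (-1266 - 1*(-2180))) = (2969 + 4353)*(-35 + (-1266 - 1*(-2180))) = 7322*(-35 + (-1266 + 2180)) = 7322*(-35 + 914) = 7322*879 = 6436038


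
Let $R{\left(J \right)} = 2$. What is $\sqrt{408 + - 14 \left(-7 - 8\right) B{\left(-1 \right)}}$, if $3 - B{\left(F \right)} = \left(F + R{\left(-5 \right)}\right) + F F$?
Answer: $\sqrt{618} \approx 24.86$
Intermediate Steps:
$B{\left(F \right)} = 1 - F - F^{2}$ ($B{\left(F \right)} = 3 - \left(\left(F + 2\right) + F F\right) = 3 - \left(\left(2 + F\right) + F^{2}\right) = 3 - \left(2 + F + F^{2}\right) = 1 - F - F^{2}$)
$\sqrt{408 + - 14 \left(-7 - 8\right) B{\left(-1 \right)}} = \sqrt{408 + - 14 \left(-7 - 8\right) \left(1 - -1 - \left(-1\right)^{2}\right)} = \sqrt{408 + - 14 \left(-7 - 8\right) \left(1 + 1 - 1\right)} = \sqrt{408 + \left(-14\right) \left(-15\right) \left(1 + 1 - 1\right)} = \sqrt{408 + 210 \cdot 1} = \sqrt{408 + 210} = \sqrt{618}$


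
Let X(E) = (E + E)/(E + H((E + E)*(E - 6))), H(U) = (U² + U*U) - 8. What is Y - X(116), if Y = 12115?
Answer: 3945070775047/325635227 ≈ 12115.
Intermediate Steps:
H(U) = -8 + 2*U² (H(U) = (U² + U²) - 8 = 2*U² - 8 = -8 + 2*U²)
X(E) = 2*E/(-8 + E + 8*E²*(-6 + E)²) (X(E) = (E + E)/(E + (-8 + 2*((E + E)*(E - 6))²)) = (2*E)/(E + (-8 + 2*((2*E)*(-6 + E))²)) = (2*E)/(E + (-8 + 2*(2*E*(-6 + E))²)) = (2*E)/(E + (-8 + 2*(4*E²*(-6 + E)²))) = (2*E)/(E + (-8 + 8*E²*(-6 + E)²)) = (2*E)/(-8 + E + 8*E²*(-6 + E)²) = 2*E/(-8 + E + 8*E²*(-6 + E)²))
Y - X(116) = 12115 - 2*116/(-8 + 116 + 8*116²*(-6 + 116)²) = 12115 - 2*116/(-8 + 116 + 8*13456*110²) = 12115 - 2*116/(-8 + 116 + 8*13456*12100) = 12115 - 2*116/(-8 + 116 + 1302540800) = 12115 - 2*116/1302540908 = 12115 - 1*58/325635227 = 12115 - 58/325635227 = 3945070775047/325635227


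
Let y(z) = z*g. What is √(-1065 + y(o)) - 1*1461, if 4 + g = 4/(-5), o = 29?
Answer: -1461 + 3*I*√3345/5 ≈ -1461.0 + 34.702*I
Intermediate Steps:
g = -24/5 (g = -4 + 4/(-5) = -4 + 4*(-⅕) = -4 - ⅘ = -24/5 ≈ -4.8000)
y(z) = -24*z/5 (y(z) = z*(-24/5) = -24*z/5)
√(-1065 + y(o)) - 1*1461 = √(-1065 - 24/5*29) - 1*1461 = √(-1065 - 696/5) - 1461 = √(-6021/5) - 1461 = 3*I*√3345/5 - 1461 = -1461 + 3*I*√3345/5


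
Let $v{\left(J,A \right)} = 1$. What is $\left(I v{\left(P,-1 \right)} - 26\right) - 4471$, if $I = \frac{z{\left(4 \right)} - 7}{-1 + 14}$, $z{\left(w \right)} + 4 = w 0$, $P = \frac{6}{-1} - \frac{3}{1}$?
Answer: $- \frac{58472}{13} \approx -4497.8$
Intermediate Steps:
$P = -9$ ($P = 6 \left(-1\right) - 3 = -6 - 3 = -9$)
$z{\left(w \right)} = -4$ ($z{\left(w \right)} = -4 + w 0 = -4 + 0 = -4$)
$I = - \frac{11}{13}$ ($I = \frac{-4 - 7}{-1 + 14} = - \frac{11}{13} \approx -0.84615$)
$\left(I v{\left(P,-1 \right)} - 26\right) - 4471 = \left(\left(- \frac{11}{13}\right) 1 - 26\right) - 4471 = \left(- \frac{11}{13} - 26\right) - 4471 = - \frac{349}{13} - 4471 = - \frac{58472}{13}$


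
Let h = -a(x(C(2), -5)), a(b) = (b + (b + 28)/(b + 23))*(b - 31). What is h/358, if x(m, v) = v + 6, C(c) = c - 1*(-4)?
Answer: 265/1432 ≈ 0.18506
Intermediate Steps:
C(c) = 4 + c (C(c) = c + 4 = 4 + c)
x(m, v) = 6 + v
a(b) = (-31 + b)*(b + (28 + b)/(23 + b)) (a(b) = (b + (28 + b)/(23 + b))*(-31 + b) = (-31 + b)*(b + (28 + b)/(23 + b)))
h = 265/4 (h = -(-868 + (6 - 5)³ - 716*(6 - 5) - 7*(6 - 5)²)/(23 + (6 - 5)) = -(-868 + 1³ - 716*1 - 7*1²)/(23 + 1) = -(-868 + 1 - 716 - 7*1)/24 = -(-868 + 1 - 716 - 7)/24 = -(-1590)/24 = -1*(-265/4) = 265/4 ≈ 66.250)
h/358 = (265/4)/358 = (265/4)*(1/358) = 265/1432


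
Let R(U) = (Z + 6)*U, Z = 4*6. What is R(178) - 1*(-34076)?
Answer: 39416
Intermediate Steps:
Z = 24
R(U) = 30*U (R(U) = (24 + 6)*U = 30*U)
R(178) - 1*(-34076) = 30*178 - 1*(-34076) = 5340 + 34076 = 39416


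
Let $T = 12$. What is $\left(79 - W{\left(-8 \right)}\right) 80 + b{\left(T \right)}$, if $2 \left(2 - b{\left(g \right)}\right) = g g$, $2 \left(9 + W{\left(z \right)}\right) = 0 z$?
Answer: $6970$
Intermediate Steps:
$W{\left(z \right)} = -9$ ($W{\left(z \right)} = -9 + \frac{0 z}{2} = -9 + \frac{1}{2} \cdot 0 = -9 + 0 = -9$)
$b{\left(g \right)} = 2 - \frac{g^{2}}{2}$ ($b{\left(g \right)} = 2 - \frac{g g}{2} = 2 - \frac{g^{2}}{2}$)
$\left(79 - W{\left(-8 \right)}\right) 80 + b{\left(T \right)} = \left(79 - -9\right) 80 + \left(2 - \frac{12^{2}}{2}\right) = \left(79 + 9\right) 80 + \left(2 - 72\right) = 88 \cdot 80 + \left(2 - 72\right) = 7040 - 70 = 6970$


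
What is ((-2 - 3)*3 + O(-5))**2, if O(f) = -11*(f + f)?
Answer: 9025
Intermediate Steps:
O(f) = -22*f
((-2 - 3)*3 + O(-5))**2 = ((-2 - 3)*3 - 22*(-5))**2 = (-5*3 + 110)**2 = (-15 + 110)**2 = 95**2 = 9025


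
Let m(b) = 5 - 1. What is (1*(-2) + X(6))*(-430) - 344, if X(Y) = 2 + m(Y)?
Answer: -2064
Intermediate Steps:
m(b) = 4
X(Y) = 6 (X(Y) = 2 + 4 = 6)
(1*(-2) + X(6))*(-430) - 344 = (1*(-2) + 6)*(-430) - 344 = (-2 + 6)*(-430) - 344 = 4*(-430) - 344 = -1720 - 344 = -2064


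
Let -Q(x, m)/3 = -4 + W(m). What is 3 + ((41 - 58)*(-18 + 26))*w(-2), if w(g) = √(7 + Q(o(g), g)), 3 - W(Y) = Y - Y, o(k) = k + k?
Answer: 3 - 136*√10 ≈ -427.07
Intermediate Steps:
o(k) = 2*k
W(Y) = 3 (W(Y) = 3 - (Y - Y) = 3 - 1*0 = 3 + 0 = 3)
Q(x, m) = 3 (Q(x, m) = -3*(-4 + 3) = -3*(-1) = 3)
w(g) = √10 (w(g) = √(7 + 3) = √10)
3 + ((41 - 58)*(-18 + 26))*w(-2) = 3 + ((41 - 58)*(-18 + 26))*√10 = 3 + (-17*8)*√10 = 3 - 136*√10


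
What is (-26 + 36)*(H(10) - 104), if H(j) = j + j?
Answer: -840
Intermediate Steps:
H(j) = 2*j
(-26 + 36)*(H(10) - 104) = (-26 + 36)*(2*10 - 104) = 10*(20 - 104) = 10*(-84) = -840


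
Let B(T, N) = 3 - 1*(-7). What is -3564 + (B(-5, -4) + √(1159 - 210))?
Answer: -3554 + √949 ≈ -3523.2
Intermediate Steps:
B(T, N) = 10 (B(T, N) = 3 + 7 = 10)
-3564 + (B(-5, -4) + √(1159 - 210)) = -3564 + (10 + √(1159 - 210)) = -3564 + (10 + √949) = -3554 + √949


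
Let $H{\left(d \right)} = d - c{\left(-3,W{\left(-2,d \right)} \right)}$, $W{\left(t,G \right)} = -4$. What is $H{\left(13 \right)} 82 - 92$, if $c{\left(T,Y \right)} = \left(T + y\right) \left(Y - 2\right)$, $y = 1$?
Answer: $-10$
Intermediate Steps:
$c{\left(T,Y \right)} = \left(1 + T\right) \left(-2 + Y\right)$ ($c{\left(T,Y \right)} = \left(T + 1\right) \left(Y - 2\right) = \left(1 + T\right) \left(-2 + Y\right)$)
$H{\left(d \right)} = -12 + d$ ($H{\left(d \right)} = d - \left(-2 - 4 - -6 - -12\right) = d - \left(-2 - 4 + 6 + 12\right) = d - 12 = -12 + d$)
$H{\left(13 \right)} 82 - 92 = \left(-12 + 13\right) 82 - 92 = 1 \cdot 82 - 92 = 82 - 92 = -10$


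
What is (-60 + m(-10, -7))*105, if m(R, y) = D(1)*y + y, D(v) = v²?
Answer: -7770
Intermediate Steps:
m(R, y) = 2*y (m(R, y) = 1²*y + y = 1*y + y = y + y = 2*y)
(-60 + m(-10, -7))*105 = (-60 + 2*(-7))*105 = (-60 - 14)*105 = -74*105 = -7770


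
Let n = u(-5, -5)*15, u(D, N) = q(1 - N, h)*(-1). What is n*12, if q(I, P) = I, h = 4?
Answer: -1080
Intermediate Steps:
u(D, N) = -1 + N (u(D, N) = (1 - N)*(-1) = -1 + N)
n = -90 (n = (-1 - 5)*15 = -6*15 = -90)
n*12 = -90*12 = -1080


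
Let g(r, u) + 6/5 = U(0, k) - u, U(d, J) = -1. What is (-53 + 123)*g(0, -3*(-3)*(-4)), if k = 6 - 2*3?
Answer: 2366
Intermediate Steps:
k = 0 (k = 6 - 6 = 0)
g(r, u) = -11/5 - u (g(r, u) = -6/5 + (-1 - u) = -11/5 - u)
(-53 + 123)*g(0, -3*(-3)*(-4)) = (-53 + 123)*(-11/5 - (-3*(-3))*(-4)) = 70*(-11/5 - 9*(-4)) = 70*(-11/5 - 1*(-36)) = 70*(-11/5 + 36) = 70*(169/5) = 2366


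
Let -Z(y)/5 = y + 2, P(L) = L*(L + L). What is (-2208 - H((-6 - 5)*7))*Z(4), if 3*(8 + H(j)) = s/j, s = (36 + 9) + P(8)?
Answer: 5080270/77 ≈ 65978.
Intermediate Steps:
P(L) = 2*L² (P(L) = L*(2*L) = 2*L²)
s = 173 (s = (36 + 9) + 2*8² = 45 + 2*64 = 45 + 128 = 173)
H(j) = -8 + 173/(3*j) (H(j) = -8 + (173/j)/3 = -8 + 173/(3*j))
Z(y) = -10 - 5*y (Z(y) = -5*(y + 2) = -5*(2 + y) = -10 - 5*y)
(-2208 - H((-6 - 5)*7))*Z(4) = (-2208 - (-8 + 173/(3*(((-6 - 5)*7)))))*(-10 - 5*4) = (-2208 - (-8 + 173/(3*((-11*7)))))*(-10 - 20) = (-2208 - (-8 + (173/3)/(-77)))*(-30) = (-2208 - (-8 + (173/3)*(-1/77)))*(-30) = (-2208 - (-8 - 173/231))*(-30) = (-2208 - 1*(-2021/231))*(-30) = (-2208 + 2021/231)*(-30) = -508027/231*(-30) = 5080270/77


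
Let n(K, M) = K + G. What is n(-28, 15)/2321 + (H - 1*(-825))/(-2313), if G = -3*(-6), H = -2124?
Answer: 997283/1789491 ≈ 0.55730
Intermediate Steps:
G = 18
n(K, M) = 18 + K (n(K, M) = K + 18 = 18 + K)
n(-28, 15)/2321 + (H - 1*(-825))/(-2313) = (18 - 28)/2321 + (-2124 - 1*(-825))/(-2313) = -10*1/2321 + (-2124 + 825)*(-1/2313) = -10/2321 - 1299*(-1/2313) = -10/2321 + 433/771 = 997283/1789491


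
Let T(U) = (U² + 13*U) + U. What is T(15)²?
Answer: 189225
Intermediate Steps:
T(U) = U² + 14*U
T(15)² = (15*(14 + 15))² = (15*29)² = 435² = 189225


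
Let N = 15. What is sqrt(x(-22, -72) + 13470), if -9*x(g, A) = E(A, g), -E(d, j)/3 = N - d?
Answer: sqrt(13499) ≈ 116.19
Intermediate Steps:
E(d, j) = -45 + 3*d (E(d, j) = -3*(15 - d) = -45 + 3*d)
x(g, A) = 5 - A/3 (x(g, A) = -(-45 + 3*A)/9 = 5 - A/3)
sqrt(x(-22, -72) + 13470) = sqrt((5 - 1/3*(-72)) + 13470) = sqrt((5 + 24) + 13470) = sqrt(29 + 13470) = sqrt(13499)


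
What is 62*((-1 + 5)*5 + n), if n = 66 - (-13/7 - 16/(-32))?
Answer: 37913/7 ≈ 5416.1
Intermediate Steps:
n = 943/14 (n = 66 - (-13*1/7 - 16*(-1/32)) = 66 - (-13/7 + 1/2) = 66 - 1*(-19/14) = 66 + 19/14 = 943/14 ≈ 67.357)
62*((-1 + 5)*5 + n) = 62*((-1 + 5)*5 + 943/14) = 62*(4*5 + 943/14) = 62*(20 + 943/14) = 62*(1223/14) = 37913/7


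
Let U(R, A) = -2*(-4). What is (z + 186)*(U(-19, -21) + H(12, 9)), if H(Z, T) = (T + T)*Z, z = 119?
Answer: 68320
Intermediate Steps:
H(Z, T) = 2*T*Z (H(Z, T) = (2*T)*Z = 2*T*Z)
U(R, A) = 8
(z + 186)*(U(-19, -21) + H(12, 9)) = (119 + 186)*(8 + 2*9*12) = 305*(8 + 216) = 305*224 = 68320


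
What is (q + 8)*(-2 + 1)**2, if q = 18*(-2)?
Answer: -28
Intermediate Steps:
q = -36
(q + 8)*(-2 + 1)**2 = (-36 + 8)*(-2 + 1)**2 = -28*(-1)**2 = -28*1 = -28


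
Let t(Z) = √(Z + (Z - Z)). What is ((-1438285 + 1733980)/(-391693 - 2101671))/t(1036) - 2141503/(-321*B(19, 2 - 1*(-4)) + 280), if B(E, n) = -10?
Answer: -2141503/3490 - 295695*√259/1291562552 ≈ -613.62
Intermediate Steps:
t(Z) = √Z (t(Z) = √(Z + 0) = √Z)
((-1438285 + 1733980)/(-391693 - 2101671))/t(1036) - 2141503/(-321*B(19, 2 - 1*(-4)) + 280) = ((-1438285 + 1733980)/(-391693 - 2101671))/(√1036) - 2141503/(-321*(-10) + 280) = (295695/(-2493364))/((2*√259)) - 2141503/(3210 + 280) = (295695*(-1/2493364))*(√259/518) - 2141503/3490 = -295695*√259/1291562552 - 2141503*1/3490 = -295695*√259/1291562552 - 2141503/3490 = -2141503/3490 - 295695*√259/1291562552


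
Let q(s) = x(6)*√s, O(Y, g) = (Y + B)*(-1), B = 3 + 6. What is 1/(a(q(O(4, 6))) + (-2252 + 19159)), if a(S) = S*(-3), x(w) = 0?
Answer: 1/16907 ≈ 5.9147e-5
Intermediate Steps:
B = 9
O(Y, g) = -9 - Y (O(Y, g) = (Y + 9)*(-1) = (9 + Y)*(-1) = -9 - Y)
q(s) = 0 (q(s) = 0*√s = 0)
a(S) = -3*S
1/(a(q(O(4, 6))) + (-2252 + 19159)) = 1/(-3*0 + (-2252 + 19159)) = 1/(0 + 16907) = 1/16907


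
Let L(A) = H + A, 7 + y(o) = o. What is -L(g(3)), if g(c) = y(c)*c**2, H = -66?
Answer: 102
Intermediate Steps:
y(o) = -7 + o
g(c) = c**2*(-7 + c) (g(c) = (-7 + c)*c**2 = c**2*(-7 + c))
L(A) = -66 + A
-L(g(3)) = -(-66 + 3**2*(-7 + 3)) = -(-66 + 9*(-4)) = -(-66 - 36) = -1*(-102) = 102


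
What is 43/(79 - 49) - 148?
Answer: -4397/30 ≈ -146.57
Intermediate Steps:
43/(79 - 49) - 148 = 43/30 - 148 = -4397/30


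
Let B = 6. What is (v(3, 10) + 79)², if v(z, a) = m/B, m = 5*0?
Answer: 6241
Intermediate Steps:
m = 0
v(z, a) = 0 (v(z, a) = 0/6 = 0*(⅙) = 0)
(v(3, 10) + 79)² = (0 + 79)² = 79² = 6241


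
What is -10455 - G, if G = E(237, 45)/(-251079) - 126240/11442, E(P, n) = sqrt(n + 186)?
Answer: -19916645/1907 + sqrt(231)/251079 ≈ -10444.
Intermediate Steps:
E(P, n) = sqrt(186 + n)
G = -21040/1907 - sqrt(231)/251079 (G = sqrt(186 + 45)/(-251079) - 126240/11442 = sqrt(231)*(-1/251079) - 126240*1/11442 = -sqrt(231)/251079 - 21040/1907 = -21040/1907 - sqrt(231)/251079 ≈ -11.033)
-10455 - G = -10455 - (-21040/1907 - sqrt(231)/251079) = -10455 + (21040/1907 + sqrt(231)/251079) = -19916645/1907 + sqrt(231)/251079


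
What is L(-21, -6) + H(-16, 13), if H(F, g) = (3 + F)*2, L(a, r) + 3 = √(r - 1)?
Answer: -29 + I*√7 ≈ -29.0 + 2.6458*I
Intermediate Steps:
L(a, r) = -3 + √(-1 + r) (L(a, r) = -3 + √(r - 1) = -3 + √(-1 + r))
H(F, g) = 6 + 2*F
L(-21, -6) + H(-16, 13) = (-3 + √(-1 - 6)) + (6 + 2*(-16)) = (-3 + √(-7)) + (6 - 32) = (-3 + I*√7) - 26 = -29 + I*√7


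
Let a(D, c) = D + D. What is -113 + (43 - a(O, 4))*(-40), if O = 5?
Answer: -1433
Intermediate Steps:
a(D, c) = 2*D
-113 + (43 - a(O, 4))*(-40) = -113 + (43 - 2*5)*(-40) = -113 + (43 - 1*10)*(-40) = -113 + (43 - 10)*(-40) = -113 + 33*(-40) = -113 - 1320 = -1433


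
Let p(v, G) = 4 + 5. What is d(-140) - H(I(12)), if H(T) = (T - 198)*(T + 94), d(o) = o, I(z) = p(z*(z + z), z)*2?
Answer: 20020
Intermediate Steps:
p(v, G) = 9
I(z) = 18 (I(z) = 9*2 = 18)
H(T) = (-198 + T)*(94 + T)
d(-140) - H(I(12)) = -140 - (-18612 + 18**2 - 104*18) = -140 - (-18612 + 324 - 1872) = -140 - 1*(-20160) = -140 + 20160 = 20020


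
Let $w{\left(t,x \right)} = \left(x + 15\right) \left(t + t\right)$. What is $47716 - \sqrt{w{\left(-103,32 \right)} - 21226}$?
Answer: $47716 - 2 i \sqrt{7727} \approx 47716.0 - 175.81 i$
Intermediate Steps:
$w{\left(t,x \right)} = 2 t \left(15 + x\right)$ ($w{\left(t,x \right)} = \left(15 + x\right) 2 t = 2 t \left(15 + x\right)$)
$47716 - \sqrt{w{\left(-103,32 \right)} - 21226} = 47716 - \sqrt{2 \left(-103\right) \left(15 + 32\right) - 21226} = 47716 - \sqrt{2 \left(-103\right) 47 - 21226} = 47716 - \sqrt{-9682 - 21226} = 47716 - \sqrt{-30908} = 47716 - 2 i \sqrt{7727}$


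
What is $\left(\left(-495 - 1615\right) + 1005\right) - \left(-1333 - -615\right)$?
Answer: $-387$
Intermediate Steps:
$\left(\left(-495 - 1615\right) + 1005\right) - \left(-1333 - -615\right) = \left(-2110 + 1005\right) - \left(-1333 + 615\right) = -1105 - -718 = -1105 + 718 = -387$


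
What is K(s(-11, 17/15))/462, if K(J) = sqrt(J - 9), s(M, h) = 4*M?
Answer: I*sqrt(53)/462 ≈ 0.015758*I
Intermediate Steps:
K(J) = sqrt(-9 + J)
K(s(-11, 17/15))/462 = sqrt(-9 + 4*(-11))/462 = sqrt(-9 - 44)*(1/462) = sqrt(-53)*(1/462) = (I*sqrt(53))*(1/462) = I*sqrt(53)/462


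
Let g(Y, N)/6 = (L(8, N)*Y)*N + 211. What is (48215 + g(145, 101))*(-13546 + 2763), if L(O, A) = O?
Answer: -8113571303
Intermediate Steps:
g(Y, N) = 1266 + 48*N*Y (g(Y, N) = 6*((8*Y)*N + 211) = 6*(8*N*Y + 211) = 6*(211 + 8*N*Y) = 1266 + 48*N*Y)
(48215 + g(145, 101))*(-13546 + 2763) = (48215 + (1266 + 48*101*145))*(-13546 + 2763) = (48215 + (1266 + 702960))*(-10783) = (48215 + 704226)*(-10783) = 752441*(-10783) = -8113571303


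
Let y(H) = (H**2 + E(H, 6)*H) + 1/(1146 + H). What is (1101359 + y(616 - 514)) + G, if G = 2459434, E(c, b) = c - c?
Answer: 4456853857/1248 ≈ 3.5712e+6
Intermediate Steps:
E(c, b) = 0
y(H) = H**2 + 1/(1146 + H) (y(H) = (H**2 + 0*H) + 1/(1146 + H) = (H**2 + 0) + 1/(1146 + H) = H**2 + 1/(1146 + H))
(1101359 + y(616 - 514)) + G = (1101359 + (1 + (616 - 514)**3 + 1146*(616 - 514)**2)/(1146 + (616 - 514))) + 2459434 = (1101359 + (1 + 102**3 + 1146*102**2)/(1146 + 102)) + 2459434 = (1101359 + (1 + 1061208 + 1146*10404)/1248) + 2459434 = (1101359 + (1 + 1061208 + 11922984)/1248) + 2459434 = (1101359 + (1/1248)*12984193) + 2459434 = (1101359 + 12984193/1248) + 2459434 = 1387480225/1248 + 2459434 = 4456853857/1248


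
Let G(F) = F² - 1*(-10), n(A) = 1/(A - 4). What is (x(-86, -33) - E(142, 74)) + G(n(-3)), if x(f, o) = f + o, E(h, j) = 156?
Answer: -12984/49 ≈ -264.98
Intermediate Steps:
n(A) = 1/(-4 + A)
G(F) = 10 + F² (G(F) = F² + 10 = 10 + F²)
(x(-86, -33) - E(142, 74)) + G(n(-3)) = ((-86 - 33) - 1*156) + (10 + (1/(-4 - 3))²) = (-119 - 156) + (10 + (1/(-7))²) = -275 + (10 + (-⅐)²) = -275 + (10 + 1/49) = -275 + 491/49 = -12984/49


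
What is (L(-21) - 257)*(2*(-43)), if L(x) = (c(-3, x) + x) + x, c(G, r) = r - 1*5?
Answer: 27950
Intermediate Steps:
c(G, r) = -5 + r (c(G, r) = r - 5 = -5 + r)
L(x) = -5 + 3*x (L(x) = ((-5 + x) + x) + x = (-5 + 2*x) + x = -5 + 3*x)
(L(-21) - 257)*(2*(-43)) = ((-5 + 3*(-21)) - 257)*(2*(-43)) = ((-5 - 63) - 257)*(-86) = (-68 - 257)*(-86) = -325*(-86) = 27950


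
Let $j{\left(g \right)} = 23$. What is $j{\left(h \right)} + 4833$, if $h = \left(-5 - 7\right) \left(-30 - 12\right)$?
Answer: $4856$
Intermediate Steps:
$h = 504$ ($h = - 12 \left(-30 - 12\right) = \left(-12\right) \left(-42\right) = 504$)
$j{\left(h \right)} + 4833 = 23 + 4833 = 4856$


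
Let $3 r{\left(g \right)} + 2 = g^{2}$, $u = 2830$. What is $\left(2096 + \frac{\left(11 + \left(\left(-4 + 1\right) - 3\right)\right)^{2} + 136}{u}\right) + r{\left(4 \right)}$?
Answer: $\frac{17835143}{8490} \approx 2100.7$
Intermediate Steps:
$r{\left(g \right)} = - \frac{2}{3} + \frac{g^{2}}{3}$
$\left(2096 + \frac{\left(11 + \left(\left(-4 + 1\right) - 3\right)\right)^{2} + 136}{u}\right) + r{\left(4 \right)} = \left(2096 + \frac{\left(11 + \left(\left(-4 + 1\right) - 3\right)\right)^{2} + 136}{2830}\right) - \left(\frac{2}{3} - \frac{4^{2}}{3}\right) = \left(2096 + \left(\left(11 - 6\right)^{2} + 136\right) \frac{1}{2830}\right) + \left(- \frac{2}{3} + \frac{1}{3} \cdot 16\right) = \left(2096 + \left(\left(11 - 6\right)^{2} + 136\right) \frac{1}{2830}\right) + \left(- \frac{2}{3} + \frac{16}{3}\right) = \left(2096 + \left(5^{2} + 136\right) \frac{1}{2830}\right) + \frac{14}{3} = \left(2096 + \left(25 + 136\right) \frac{1}{2830}\right) + \frac{14}{3} = \left(2096 + 161 \cdot \frac{1}{2830}\right) + \frac{14}{3} = \left(2096 + \frac{161}{2830}\right) + \frac{14}{3} = \frac{5931841}{2830} + \frac{14}{3} = \frac{17835143}{8490}$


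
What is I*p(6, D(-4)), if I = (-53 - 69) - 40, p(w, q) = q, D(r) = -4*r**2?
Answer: 10368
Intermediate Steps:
I = -162 (I = -122 - 40 = -162)
I*p(6, D(-4)) = -(-648)*(-4)**2 = -(-648)*16 = -162*(-64) = 10368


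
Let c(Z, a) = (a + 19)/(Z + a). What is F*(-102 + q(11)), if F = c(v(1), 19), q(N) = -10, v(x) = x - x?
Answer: -224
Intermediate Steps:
v(x) = 0
c(Z, a) = (19 + a)/(Z + a)
F = 2 (F = (19 + 19)/(0 + 19) = 38/19 = (1/19)*38 = 2)
F*(-102 + q(11)) = 2*(-102 - 10) = 2*(-112) = -224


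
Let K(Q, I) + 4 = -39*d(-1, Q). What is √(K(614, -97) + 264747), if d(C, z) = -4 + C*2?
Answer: √264977 ≈ 514.76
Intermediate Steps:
d(C, z) = -4 + 2*C
K(Q, I) = 230 (K(Q, I) = -4 - 39*(-4 + 2*(-1)) = -4 - 39*(-4 - 2) = -4 - 39*(-6) = -4 + 234 = 230)
√(K(614, -97) + 264747) = √(230 + 264747) = √264977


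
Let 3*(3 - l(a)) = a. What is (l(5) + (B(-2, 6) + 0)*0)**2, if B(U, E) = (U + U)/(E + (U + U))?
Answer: 16/9 ≈ 1.7778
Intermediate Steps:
l(a) = 3 - a/3
B(U, E) = 2*U/(E + 2*U) (B(U, E) = (2*U)/(E + 2*U) = 2*U/(E + 2*U))
(l(5) + (B(-2, 6) + 0)*0)**2 = ((3 - 1/3*5) + (2*(-2)/(6 + 2*(-2)) + 0)*0)**2 = ((3 - 5/3) + (2*(-2)/(6 - 4) + 0)*0)**2 = (4/3 + (2*(-2)/2 + 0)*0)**2 = (4/3 + (2*(-2)*(1/2) + 0)*0)**2 = (4/3 + (-2 + 0)*0)**2 = (4/3 - 2*0)**2 = (4/3 + 0)**2 = (4/3)**2 = 16/9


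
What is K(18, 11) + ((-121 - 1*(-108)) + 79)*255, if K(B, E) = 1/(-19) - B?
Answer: 319427/19 ≈ 16812.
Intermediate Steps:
K(B, E) = -1/19 - B
K(18, 11) + ((-121 - 1*(-108)) + 79)*255 = (-1/19 - 1*18) + ((-121 - 1*(-108)) + 79)*255 = (-1/19 - 18) + ((-121 + 108) + 79)*255 = -343/19 + (-13 + 79)*255 = -343/19 + 66*255 = -343/19 + 16830 = 319427/19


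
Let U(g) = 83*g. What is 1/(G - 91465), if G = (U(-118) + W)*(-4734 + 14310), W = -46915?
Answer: -1/543136849 ≈ -1.8412e-9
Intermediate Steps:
G = -543045384 (G = (83*(-118) - 46915)*(-4734 + 14310) = (-9794 - 46915)*9576 = -56709*9576 = -543045384)
1/(G - 91465) = 1/(-543045384 - 91465) = 1/(-543136849) = -1/543136849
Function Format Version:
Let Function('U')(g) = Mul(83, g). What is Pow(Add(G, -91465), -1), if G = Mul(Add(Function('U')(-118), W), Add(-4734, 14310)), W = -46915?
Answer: Rational(-1, 543136849) ≈ -1.8412e-9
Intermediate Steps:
G = -543045384 (G = Mul(Add(Mul(83, -118), -46915), Add(-4734, 14310)) = Mul(Add(-9794, -46915), 9576) = Mul(-56709, 9576) = -543045384)
Pow(Add(G, -91465), -1) = Pow(Add(-543045384, -91465), -1) = Pow(-543136849, -1) = Rational(-1, 543136849)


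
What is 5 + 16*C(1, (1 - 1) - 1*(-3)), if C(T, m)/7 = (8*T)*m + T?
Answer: 2805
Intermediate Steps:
C(T, m) = 7*T + 56*T*m (C(T, m) = 7*((8*T)*m + T) = 7*(8*T*m + T) = 7*(T + 8*T*m) = 7*T + 56*T*m)
5 + 16*C(1, (1 - 1) - 1*(-3)) = 5 + 16*(7*1*(1 + 8*((1 - 1) - 1*(-3)))) = 5 + 16*(7*1*(1 + 8*(0 + 3))) = 5 + 16*(7*1*(1 + 8*3)) = 5 + 16*(7*1*(1 + 24)) = 5 + 16*(7*1*25) = 5 + 16*175 = 5 + 2800 = 2805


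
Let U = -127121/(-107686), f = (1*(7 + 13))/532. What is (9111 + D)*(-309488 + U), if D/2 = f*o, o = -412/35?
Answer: -12289864769947413/4358942 ≈ -2.8195e+9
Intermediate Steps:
o = -412/35 (o = -412*1/35 = -412/35 ≈ -11.771)
f = 5/133 (f = (1*20)*(1/532) = 20*(1/532) = 5/133 ≈ 0.037594)
U = 5527/4682 (U = -127121*(-1/107686) = 5527/4682 ≈ 1.1805)
D = -824/931 (D = 2*((5/133)*(-412/35)) = 2*(-412/931) = -824/931 ≈ -0.88507)
(9111 + D)*(-309488 + U) = (9111 - 824/931)*(-309488 + 5527/4682) = (8481517/931)*(-1449017289/4682) = -12289864769947413/4358942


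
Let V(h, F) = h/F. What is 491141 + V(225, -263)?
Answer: 129169858/263 ≈ 4.9114e+5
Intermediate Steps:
491141 + V(225, -263) = 491141 + 225/(-263) = 491141 + 225*(-1/263) = 491141 - 225/263 = 129169858/263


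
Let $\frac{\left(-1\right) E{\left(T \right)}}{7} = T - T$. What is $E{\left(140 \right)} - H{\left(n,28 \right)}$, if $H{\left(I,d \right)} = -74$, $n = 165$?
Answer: $74$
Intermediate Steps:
$E{\left(T \right)} = 0$ ($E{\left(T \right)} = - 7 \left(T - T\right) = \left(-7\right) 0 = 0$)
$E{\left(140 \right)} - H{\left(n,28 \right)} = 0 - -74 = 0 + 74 = 74$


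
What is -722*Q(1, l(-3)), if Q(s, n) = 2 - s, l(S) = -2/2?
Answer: -722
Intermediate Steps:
l(S) = -1 (l(S) = -2*½ = -1)
-722*Q(1, l(-3)) = -722*(2 - 1*1) = -722*(2 - 1) = -722*1 = -722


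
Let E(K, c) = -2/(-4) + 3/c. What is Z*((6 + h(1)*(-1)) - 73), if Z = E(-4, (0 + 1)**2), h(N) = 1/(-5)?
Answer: -1169/5 ≈ -233.80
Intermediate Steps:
h(N) = -1/5
E(K, c) = 1/2 + 3/c (E(K, c) = -2*(-1/4) + 3/c = 1/2 + 3/c)
Z = 7/2 (Z = (6 + (0 + 1)**2)/(2*((0 + 1)**2)) = (6 + 1**2)/(2*(1**2)) = (1/2)*(6 + 1)/1 = (1/2)*1*7 = 7/2 ≈ 3.5000)
Z*((6 + h(1)*(-1)) - 73) = 7*((6 - 1/5*(-1)) - 73)/2 = 7*((6 + 1/5) - 73)/2 = 7*(31/5 - 73)/2 = (7/2)*(-334/5) = -1169/5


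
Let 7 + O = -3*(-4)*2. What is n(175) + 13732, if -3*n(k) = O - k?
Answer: 41354/3 ≈ 13785.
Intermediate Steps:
O = 17 (O = -7 - 3*(-4)*2 = -7 + 12*2 = -7 + 24 = 17)
n(k) = -17/3 + k/3 (n(k) = -(17 - k)/3 = -17/3 + k/3)
n(175) + 13732 = (-17/3 + (⅓)*175) + 13732 = (-17/3 + 175/3) + 13732 = 158/3 + 13732 = 41354/3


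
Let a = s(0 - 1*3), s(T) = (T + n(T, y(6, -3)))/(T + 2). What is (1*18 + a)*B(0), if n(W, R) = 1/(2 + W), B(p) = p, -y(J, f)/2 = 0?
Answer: 0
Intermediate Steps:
y(J, f) = 0 (y(J, f) = -2*0 = 0)
s(T) = (T + 1/(2 + T))/(2 + T) (s(T) = (T + 1/(2 + T))/(T + 2) = (T + 1/(2 + T))/(2 + T))
a = 4 (a = (1 + (0 - 1*3)*(2 + (0 - 1*3)))/(2 + (0 - 1*3))² = (1 + (0 - 3)*(2 + (0 - 3)))/(2 + (0 - 3))² = (1 - 3*(2 - 3))/(2 - 3)² = (1 - 3*(-1))/(-1)² = 1*(1 + 3) = 1*4 = 4)
(1*18 + a)*B(0) = (1*18 + 4)*0 = (18 + 4)*0 = 22*0 = 0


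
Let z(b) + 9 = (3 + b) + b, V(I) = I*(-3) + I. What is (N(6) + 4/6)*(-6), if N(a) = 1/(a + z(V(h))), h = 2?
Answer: -13/4 ≈ -3.2500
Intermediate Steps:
V(I) = -2*I (V(I) = -3*I + I = -2*I)
z(b) = -6 + 2*b (z(b) = -9 + ((3 + b) + b) = -9 + (3 + 2*b) = -6 + 2*b)
N(a) = 1/(-14 + a) (N(a) = 1/(a + (-6 + 2*(-2*2))) = 1/(a + (-6 + 2*(-4))) = 1/(a + (-6 - 8)) = 1/(a - 14) = 1/(-14 + a))
(N(6) + 4/6)*(-6) = (1/(-14 + 6) + 4/6)*(-6) = (1/(-8) + 4*(⅙))*(-6) = (-⅛ + ⅔)*(-6) = (13/24)*(-6) = -13/4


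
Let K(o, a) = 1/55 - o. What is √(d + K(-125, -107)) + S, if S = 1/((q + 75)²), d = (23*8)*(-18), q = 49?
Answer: 1/15376 + 18*I*√29755/55 ≈ 6.5036e-5 + 56.453*I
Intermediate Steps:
K(o, a) = 1/55 - o
d = -3312 (d = 184*(-18) = -3312)
S = 1/15376 (S = 1/((49 + 75)²) = 1/(124²) = 1/15376 ≈ 6.5036e-5)
√(d + K(-125, -107)) + S = √(-3312 + (1/55 - 1*(-125))) + 1/15376 = √(-3312 + (1/55 + 125)) + 1/15376 = √(-3312 + 6876/55) + 1/15376 = √(-175284/55) + 1/15376 = 18*I*√29755/55 + 1/15376 = 1/15376 + 18*I*√29755/55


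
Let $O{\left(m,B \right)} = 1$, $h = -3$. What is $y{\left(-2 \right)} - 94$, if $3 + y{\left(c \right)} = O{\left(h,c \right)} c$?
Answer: $-99$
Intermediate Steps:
$y{\left(c \right)} = -3 + c$ ($y{\left(c \right)} = -3 + 1 c = -3 + c$)
$y{\left(-2 \right)} - 94 = \left(-3 - 2\right) - 94 = -5 - 94 = -99$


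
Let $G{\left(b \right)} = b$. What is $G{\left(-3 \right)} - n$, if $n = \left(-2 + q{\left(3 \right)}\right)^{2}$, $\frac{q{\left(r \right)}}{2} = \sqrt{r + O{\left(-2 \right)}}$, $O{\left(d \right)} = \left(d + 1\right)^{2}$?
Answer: $-7$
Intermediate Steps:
$O{\left(d \right)} = \left(1 + d\right)^{2}$
$q{\left(r \right)} = 2 \sqrt{1 + r}$ ($q{\left(r \right)} = 2 \sqrt{r + \left(1 - 2\right)^{2}} = 2 \sqrt{r + \left(-1\right)^{2}} = 2 \sqrt{r + 1} = 2 \sqrt{1 + r}$)
$n = 4$ ($n = \left(-2 + 2 \sqrt{1 + 3}\right)^{2} = \left(-2 + 2 \sqrt{4}\right)^{2} = \left(-2 + 2 \cdot 2\right)^{2} = \left(-2 + 4\right)^{2} = 2^{2} = 4$)
$G{\left(-3 \right)} - n = -3 - 4 = -7$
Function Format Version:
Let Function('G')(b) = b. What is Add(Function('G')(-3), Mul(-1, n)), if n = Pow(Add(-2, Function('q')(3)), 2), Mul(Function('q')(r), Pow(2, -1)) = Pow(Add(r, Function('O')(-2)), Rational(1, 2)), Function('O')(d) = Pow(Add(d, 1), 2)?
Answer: -7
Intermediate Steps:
Function('O')(d) = Pow(Add(1, d), 2)
Function('q')(r) = Mul(2, Pow(Add(1, r), Rational(1, 2))) (Function('q')(r) = Mul(2, Pow(Add(r, Pow(Add(1, -2), 2)), Rational(1, 2))) = Mul(2, Pow(Add(r, Pow(-1, 2)), Rational(1, 2))) = Mul(2, Pow(Add(r, 1), Rational(1, 2))) = Mul(2, Pow(Add(1, r), Rational(1, 2))))
n = 4 (n = Pow(Add(-2, Mul(2, Pow(Add(1, 3), Rational(1, 2)))), 2) = Pow(Add(-2, Mul(2, Pow(4, Rational(1, 2)))), 2) = Pow(Add(-2, Mul(2, 2)), 2) = Pow(Add(-2, 4), 2) = Pow(2, 2) = 4)
Add(Function('G')(-3), Mul(-1, n)) = Add(-3, Mul(-1, 4)) = Add(-3, -4) = -7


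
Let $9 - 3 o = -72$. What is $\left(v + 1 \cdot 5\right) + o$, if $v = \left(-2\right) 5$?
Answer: $22$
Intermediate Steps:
$o = 27$ ($o = 3 - -24 = 3 + 24 = 27$)
$v = -10$
$\left(v + 1 \cdot 5\right) + o = \left(-10 + 1 \cdot 5\right) + 27 = \left(-10 + 5\right) + 27 = -5 + 27 = 22$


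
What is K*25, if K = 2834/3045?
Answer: 14170/609 ≈ 23.268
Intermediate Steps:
K = 2834/3045 (K = 2834*(1/3045) = 2834/3045 ≈ 0.93071)
K*25 = (2834/3045)*25 = 14170/609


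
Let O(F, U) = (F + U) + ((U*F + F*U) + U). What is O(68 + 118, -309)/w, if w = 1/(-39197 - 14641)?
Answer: 6211828440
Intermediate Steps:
O(F, U) = F + 2*U + 2*F*U (O(F, U) = (F + U) + ((F*U + F*U) + U) = (F + U) + (2*F*U + U) = (F + U) + (U + 2*F*U) = F + 2*U + 2*F*U)
w = -1/53838 (w = 1/(-53838) = -1/53838 ≈ -1.8574e-5)
O(68 + 118, -309)/w = ((68 + 118) + 2*(-309) + 2*(68 + 118)*(-309))/(-1/53838) = (186 - 618 + 2*186*(-309))*(-53838) = (186 - 618 - 114948)*(-53838) = -115380*(-53838) = 6211828440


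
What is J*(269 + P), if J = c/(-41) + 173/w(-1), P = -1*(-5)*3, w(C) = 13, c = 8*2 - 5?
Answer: 1973800/533 ≈ 3703.2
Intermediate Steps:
c = 11 (c = 16 - 5 = 11)
P = 15 (P = 5*3 = 15)
J = 6950/533 (J = 11/(-41) + 173/13 = 11*(-1/41) + 173*(1/13) = -11/41 + 173/13 = 6950/533 ≈ 13.039)
J*(269 + P) = 6950*(269 + 15)/533 = (6950/533)*284 = 1973800/533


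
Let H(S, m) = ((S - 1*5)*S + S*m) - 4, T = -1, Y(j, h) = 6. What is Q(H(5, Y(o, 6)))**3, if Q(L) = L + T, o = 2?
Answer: 15625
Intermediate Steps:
H(S, m) = -4 + S*m + S*(-5 + S) (H(S, m) = ((S - 5)*S + S*m) - 4 = ((-5 + S)*S + S*m) - 4 = (S*(-5 + S) + S*m) - 4 = (S*m + S*(-5 + S)) - 4 = -4 + S*m + S*(-5 + S))
Q(L) = -1 + L (Q(L) = L - 1 = -1 + L)
Q(H(5, Y(o, 6)))**3 = (-1 + (-4 + 5**2 - 5*5 + 5*6))**3 = (-1 + (-4 + 25 - 25 + 30))**3 = (-1 + 26)**3 = 25**3 = 15625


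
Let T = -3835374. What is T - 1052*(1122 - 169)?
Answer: -4837930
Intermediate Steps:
T - 1052*(1122 - 169) = -3835374 - 1052*(1122 - 169) = -3835374 - 1052*953 = -3835374 - 1*1002556 = -3835374 - 1002556 = -4837930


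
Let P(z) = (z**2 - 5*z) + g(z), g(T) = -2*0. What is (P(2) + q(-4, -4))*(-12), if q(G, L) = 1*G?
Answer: 120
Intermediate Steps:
q(G, L) = G
g(T) = 0
P(z) = z**2 - 5*z (P(z) = (z**2 - 5*z) + 0 = z**2 - 5*z)
(P(2) + q(-4, -4))*(-12) = (2*(-5 + 2) - 4)*(-12) = (2*(-3) - 4)*(-12) = (-6 - 4)*(-12) = -10*(-12) = 120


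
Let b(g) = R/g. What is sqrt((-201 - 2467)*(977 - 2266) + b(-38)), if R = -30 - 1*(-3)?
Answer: sqrt(4965992114)/38 ≈ 1854.5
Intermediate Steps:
R = -27 (R = -30 + 3 = -27)
b(g) = -27/g
sqrt((-201 - 2467)*(977 - 2266) + b(-38)) = sqrt((-201 - 2467)*(977 - 2266) - 27/(-38)) = sqrt(-2668*(-1289) - 27*(-1/38)) = sqrt(3439052 + 27/38) = sqrt(130684003/38) = sqrt(4965992114)/38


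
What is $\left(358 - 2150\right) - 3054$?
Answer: $-4846$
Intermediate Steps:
$\left(358 - 2150\right) - 3054 = -1792 - 3054 = -4846$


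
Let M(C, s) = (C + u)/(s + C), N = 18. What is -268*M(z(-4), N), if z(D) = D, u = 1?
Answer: 402/7 ≈ 57.429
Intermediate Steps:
M(C, s) = (1 + C)/(C + s) (M(C, s) = (C + 1)/(s + C) = (1 + C)/(C + s))
-268*M(z(-4), N) = -268*(1 - 4)/(-4 + 18) = -268*(-3)/14 = -134*(-3)/7 = -268*(-3/14) = 402/7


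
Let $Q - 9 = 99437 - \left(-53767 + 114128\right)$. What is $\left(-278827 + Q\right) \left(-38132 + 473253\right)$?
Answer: $-104316778782$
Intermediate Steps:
$Q = 39085$ ($Q = 9 + \left(99437 - \left(-53767 + 114128\right)\right) = 9 + \left(99437 - 60361\right) = 9 + 39076 = 39085$)
$\left(-278827 + Q\right) \left(-38132 + 473253\right) = \left(-278827 + 39085\right) \left(-38132 + 473253\right) = \left(-239742\right) 435121 = -104316778782$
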